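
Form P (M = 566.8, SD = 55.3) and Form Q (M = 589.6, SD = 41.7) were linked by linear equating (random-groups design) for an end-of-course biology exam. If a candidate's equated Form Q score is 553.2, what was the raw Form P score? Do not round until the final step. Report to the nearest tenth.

518.5

Invert y = (SD_Y/SD_X)(x − M_X) + M_Y:
x = (SD_X/SD_Y)(y − M_Y) + M_X = (55.3/41.7)(553.2 − 589.6) + 566.8
x = 1.326139 × -36.400 + 566.8 = 518.5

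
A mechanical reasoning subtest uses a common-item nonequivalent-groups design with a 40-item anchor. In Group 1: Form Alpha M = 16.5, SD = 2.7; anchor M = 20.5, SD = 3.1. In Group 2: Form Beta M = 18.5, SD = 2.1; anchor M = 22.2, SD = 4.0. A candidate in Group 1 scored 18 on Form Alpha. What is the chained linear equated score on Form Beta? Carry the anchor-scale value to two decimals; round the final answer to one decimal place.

18.5

Form Alpha → anchor (Group 1): v = (3.1/2.7)(18 − 16.5) + 20.5 = 22.22
anchor → Form Beta (Group 2): y = (2.1/4.0)(22.22 − 22.2) + 18.5 = 18.5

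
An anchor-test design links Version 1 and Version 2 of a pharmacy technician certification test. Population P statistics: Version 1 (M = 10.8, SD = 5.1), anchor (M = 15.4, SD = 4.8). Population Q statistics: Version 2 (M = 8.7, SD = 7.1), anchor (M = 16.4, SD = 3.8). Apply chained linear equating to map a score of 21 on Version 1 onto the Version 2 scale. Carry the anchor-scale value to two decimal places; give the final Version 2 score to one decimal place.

24.8

Version 1 → anchor (Population P): v = (4.8/5.1)(21 − 10.8) + 15.4 = 25.00
anchor → Version 2 (Population Q): y = (7.1/3.8)(25.00 − 16.4) + 8.7 = 24.8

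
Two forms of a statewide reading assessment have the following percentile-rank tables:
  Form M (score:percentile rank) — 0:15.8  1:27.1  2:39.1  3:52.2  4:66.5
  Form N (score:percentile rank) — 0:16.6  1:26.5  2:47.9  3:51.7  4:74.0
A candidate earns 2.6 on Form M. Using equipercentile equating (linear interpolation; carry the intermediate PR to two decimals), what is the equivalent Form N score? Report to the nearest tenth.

PR of 2.6 on Form M: 39.1 + (2.6 − 2)/(3 − 2) × (52.2 − 39.1) = 46.96
On Form N, PR 46.96 falls between score 1 (PR 26.5) and 2 (PR 47.9).
Interpolate: 1 + (46.96 − 26.5)/(47.9 − 26.5) × (2 − 1) = 2.0

2.0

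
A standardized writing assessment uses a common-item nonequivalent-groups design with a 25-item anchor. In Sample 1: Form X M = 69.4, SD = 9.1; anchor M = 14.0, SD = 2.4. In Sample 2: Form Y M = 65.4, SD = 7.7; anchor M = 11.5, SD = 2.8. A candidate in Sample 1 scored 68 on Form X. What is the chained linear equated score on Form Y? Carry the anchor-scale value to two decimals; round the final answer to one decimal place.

71.3

Form X → anchor (Sample 1): v = (2.4/9.1)(68 − 69.4) + 14.0 = 13.63
anchor → Form Y (Sample 2): y = (7.7/2.8)(13.63 − 11.5) + 65.4 = 71.3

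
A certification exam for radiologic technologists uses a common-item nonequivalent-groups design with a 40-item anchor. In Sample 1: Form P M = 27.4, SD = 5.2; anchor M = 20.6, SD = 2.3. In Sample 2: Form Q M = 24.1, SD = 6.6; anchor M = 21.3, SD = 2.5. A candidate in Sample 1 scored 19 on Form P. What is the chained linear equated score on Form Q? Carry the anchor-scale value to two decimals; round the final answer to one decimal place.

Form P → anchor (Sample 1): v = (2.3/5.2)(19 − 27.4) + 20.6 = 16.88
anchor → Form Q (Sample 2): y = (6.6/2.5)(16.88 − 21.3) + 24.1 = 12.4

12.4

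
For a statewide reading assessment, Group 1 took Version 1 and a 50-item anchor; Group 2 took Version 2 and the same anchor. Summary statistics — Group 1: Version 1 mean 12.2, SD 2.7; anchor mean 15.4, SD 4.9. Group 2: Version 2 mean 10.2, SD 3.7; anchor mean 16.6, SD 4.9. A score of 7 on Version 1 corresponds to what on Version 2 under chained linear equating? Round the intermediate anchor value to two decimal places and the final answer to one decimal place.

2.2

Version 1 → anchor (Group 1): v = (4.9/2.7)(7 − 12.2) + 15.4 = 5.96
anchor → Version 2 (Group 2): y = (3.7/4.9)(5.96 − 16.6) + 10.2 = 2.2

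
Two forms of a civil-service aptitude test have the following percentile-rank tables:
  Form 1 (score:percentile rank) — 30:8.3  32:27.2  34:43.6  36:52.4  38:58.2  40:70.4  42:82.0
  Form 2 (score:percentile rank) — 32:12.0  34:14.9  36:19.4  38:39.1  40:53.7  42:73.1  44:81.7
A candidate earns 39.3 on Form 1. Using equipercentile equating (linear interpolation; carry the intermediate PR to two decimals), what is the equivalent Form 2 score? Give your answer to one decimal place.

PR of 39.3 on Form 1: 58.2 + (39.3 − 38)/(40 − 38) × (70.4 − 58.2) = 66.13
On Form 2, PR 66.13 falls between score 40 (PR 53.7) and 42 (PR 73.1).
Interpolate: 40 + (66.13 − 53.7)/(73.1 − 53.7) × (42 − 40) = 41.3

41.3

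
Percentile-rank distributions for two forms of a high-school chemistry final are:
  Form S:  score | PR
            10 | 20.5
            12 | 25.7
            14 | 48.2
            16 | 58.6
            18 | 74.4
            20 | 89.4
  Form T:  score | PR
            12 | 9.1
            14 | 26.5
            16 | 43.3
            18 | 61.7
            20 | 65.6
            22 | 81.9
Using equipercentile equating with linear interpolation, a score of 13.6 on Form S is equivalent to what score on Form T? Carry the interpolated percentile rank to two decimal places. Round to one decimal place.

PR of 13.6 on Form S: 25.7 + (13.6 − 12)/(14 − 12) × (48.2 − 25.7) = 43.70
On Form T, PR 43.70 falls between score 16 (PR 43.3) and 18 (PR 61.7).
Interpolate: 16 + (43.70 − 43.3)/(61.7 − 43.3) × (18 − 16) = 16.0

16.0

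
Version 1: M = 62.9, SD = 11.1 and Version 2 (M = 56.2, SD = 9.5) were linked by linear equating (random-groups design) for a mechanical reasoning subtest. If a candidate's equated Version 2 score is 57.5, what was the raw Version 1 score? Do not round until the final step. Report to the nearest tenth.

Invert y = (SD_Y/SD_X)(x − M_X) + M_Y:
x = (SD_X/SD_Y)(y − M_Y) + M_X = (11.1/9.5)(57.5 − 56.2) + 62.9
x = 1.168421 × 1.300 + 62.9 = 64.4

64.4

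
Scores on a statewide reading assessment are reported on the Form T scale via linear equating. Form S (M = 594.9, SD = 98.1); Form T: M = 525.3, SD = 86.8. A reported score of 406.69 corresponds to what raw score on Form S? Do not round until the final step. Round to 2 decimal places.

Invert y = (SD_Y/SD_X)(x − M_X) + M_Y:
x = (SD_X/SD_Y)(y − M_Y) + M_X = (98.1/86.8)(406.69 − 525.3) + 594.9
x = 1.130184 × -118.610 + 594.9 = 460.85

460.85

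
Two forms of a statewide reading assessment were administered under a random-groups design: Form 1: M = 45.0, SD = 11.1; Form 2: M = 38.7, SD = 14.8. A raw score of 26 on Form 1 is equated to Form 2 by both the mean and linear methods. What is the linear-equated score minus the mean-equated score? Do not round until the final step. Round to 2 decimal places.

Mean-equated: 26 + (38.7 − 45.0) = 19.70
Linear-equated: (14.8/11.1)(26 − 45.0) + 38.7 = 13.367
Difference = 13.367 − 19.70 = -6.33

-6.33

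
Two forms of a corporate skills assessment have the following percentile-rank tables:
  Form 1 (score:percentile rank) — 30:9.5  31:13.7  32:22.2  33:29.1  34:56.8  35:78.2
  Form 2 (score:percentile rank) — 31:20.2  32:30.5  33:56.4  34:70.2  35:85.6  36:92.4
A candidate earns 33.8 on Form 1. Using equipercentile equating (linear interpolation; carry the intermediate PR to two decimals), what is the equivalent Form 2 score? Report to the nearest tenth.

32.8

PR of 33.8 on Form 1: 29.1 + (33.8 − 33)/(34 − 33) × (56.8 − 29.1) = 51.26
On Form 2, PR 51.26 falls between score 32 (PR 30.5) and 33 (PR 56.4).
Interpolate: 32 + (51.26 − 30.5)/(56.4 − 30.5) × (33 − 32) = 32.8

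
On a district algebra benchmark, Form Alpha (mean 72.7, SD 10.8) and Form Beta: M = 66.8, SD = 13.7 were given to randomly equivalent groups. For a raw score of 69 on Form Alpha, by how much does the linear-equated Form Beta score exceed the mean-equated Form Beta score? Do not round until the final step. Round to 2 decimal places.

-0.99

Mean-equated: 69 + (66.8 − 72.7) = 63.10
Linear-equated: (13.7/10.8)(69 − 72.7) + 66.8 = 62.106
Difference = 62.106 − 63.10 = -0.99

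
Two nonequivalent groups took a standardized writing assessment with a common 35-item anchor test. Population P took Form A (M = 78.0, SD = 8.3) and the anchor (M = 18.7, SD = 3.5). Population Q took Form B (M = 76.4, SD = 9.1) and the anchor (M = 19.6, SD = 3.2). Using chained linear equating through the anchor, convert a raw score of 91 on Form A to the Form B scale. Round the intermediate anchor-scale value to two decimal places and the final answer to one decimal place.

89.4

Form A → anchor (Population P): v = (3.5/8.3)(91 − 78.0) + 18.7 = 24.18
anchor → Form B (Population Q): y = (9.1/3.2)(24.18 − 19.6) + 76.4 = 89.4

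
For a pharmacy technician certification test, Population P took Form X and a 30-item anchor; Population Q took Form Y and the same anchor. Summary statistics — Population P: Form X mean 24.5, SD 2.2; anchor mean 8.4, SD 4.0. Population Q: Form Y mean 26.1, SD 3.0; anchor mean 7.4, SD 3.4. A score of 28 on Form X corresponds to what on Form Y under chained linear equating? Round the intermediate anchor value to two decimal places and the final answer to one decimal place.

Form X → anchor (Population P): v = (4.0/2.2)(28 − 24.5) + 8.4 = 14.76
anchor → Form Y (Population Q): y = (3.0/3.4)(14.76 − 7.4) + 26.1 = 32.6

32.6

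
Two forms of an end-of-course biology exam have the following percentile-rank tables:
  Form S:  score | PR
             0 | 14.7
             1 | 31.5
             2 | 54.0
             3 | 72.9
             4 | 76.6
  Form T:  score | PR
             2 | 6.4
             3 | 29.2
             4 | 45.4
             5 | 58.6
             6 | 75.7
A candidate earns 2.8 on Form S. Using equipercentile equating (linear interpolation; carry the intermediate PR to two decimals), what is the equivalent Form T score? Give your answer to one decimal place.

5.6

PR of 2.8 on Form S: 54.0 + (2.8 − 2)/(3 − 2) × (72.9 − 54.0) = 69.12
On Form T, PR 69.12 falls between score 5 (PR 58.6) and 6 (PR 75.7).
Interpolate: 5 + (69.12 − 58.6)/(75.7 − 58.6) × (6 − 5) = 5.6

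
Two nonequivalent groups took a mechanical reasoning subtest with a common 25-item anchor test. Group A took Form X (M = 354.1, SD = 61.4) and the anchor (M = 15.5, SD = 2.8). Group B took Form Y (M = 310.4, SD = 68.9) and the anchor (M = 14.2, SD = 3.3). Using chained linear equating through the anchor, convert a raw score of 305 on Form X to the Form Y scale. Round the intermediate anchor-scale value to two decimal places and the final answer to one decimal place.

290.8

Form X → anchor (Group A): v = (2.8/61.4)(305 − 354.1) + 15.5 = 13.26
anchor → Form Y (Group B): y = (68.9/3.3)(13.26 − 14.2) + 310.4 = 290.8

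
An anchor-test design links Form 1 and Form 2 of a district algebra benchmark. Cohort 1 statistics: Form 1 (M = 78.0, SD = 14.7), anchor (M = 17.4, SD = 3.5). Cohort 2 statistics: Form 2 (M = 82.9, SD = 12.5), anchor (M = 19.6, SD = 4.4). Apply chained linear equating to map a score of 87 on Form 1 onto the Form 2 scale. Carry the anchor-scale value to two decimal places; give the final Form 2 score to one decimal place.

82.7

Form 1 → anchor (Cohort 1): v = (3.5/14.7)(87 − 78.0) + 17.4 = 19.54
anchor → Form 2 (Cohort 2): y = (12.5/4.4)(19.54 − 19.6) + 82.9 = 82.7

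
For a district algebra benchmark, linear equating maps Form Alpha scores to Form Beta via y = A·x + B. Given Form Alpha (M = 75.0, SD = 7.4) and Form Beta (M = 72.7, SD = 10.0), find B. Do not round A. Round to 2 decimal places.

A = SD_Y / SD_X = 10.0 / 7.4 = 1.351351
B = M_Y − A·M_X = 72.7 − 1.351351 × 75.0 = -28.65

-28.65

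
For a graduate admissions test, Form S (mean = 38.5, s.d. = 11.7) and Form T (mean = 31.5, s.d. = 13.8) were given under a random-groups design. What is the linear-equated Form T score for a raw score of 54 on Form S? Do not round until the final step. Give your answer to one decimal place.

49.8

Linear equating: y = (SD_Y/SD_X)(x − M_X) + M_Y
y = (13.8/11.7)(54 − 38.5) + 31.5
y = 1.179487 × 15.5 + 31.5 = 18.2821 + 31.5 = 49.8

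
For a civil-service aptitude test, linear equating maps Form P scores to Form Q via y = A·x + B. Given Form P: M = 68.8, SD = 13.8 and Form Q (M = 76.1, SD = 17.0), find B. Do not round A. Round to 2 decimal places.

-8.65

A = SD_Y / SD_X = 17.0 / 13.8 = 1.231884
B = M_Y − A·M_X = 76.1 − 1.231884 × 68.8 = -8.65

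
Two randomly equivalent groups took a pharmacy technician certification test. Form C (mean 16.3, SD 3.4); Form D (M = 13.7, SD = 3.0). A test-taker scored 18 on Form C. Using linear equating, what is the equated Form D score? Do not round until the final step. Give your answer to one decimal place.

Linear equating: y = (SD_Y/SD_X)(x − M_X) + M_Y
y = (3.0/3.4)(18 − 16.3) + 13.7
y = 0.882353 × 1.7 + 13.7 = 1.5000 + 13.7 = 15.2

15.2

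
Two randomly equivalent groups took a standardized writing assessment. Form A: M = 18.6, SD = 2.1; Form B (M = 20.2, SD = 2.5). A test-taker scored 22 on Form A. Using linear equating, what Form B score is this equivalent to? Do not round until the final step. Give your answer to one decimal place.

Linear equating: y = (SD_Y/SD_X)(x − M_X) + M_Y
y = (2.5/2.1)(22 − 18.6) + 20.2
y = 1.190476 × 3.4 + 20.2 = 4.0476 + 20.2 = 24.2

24.2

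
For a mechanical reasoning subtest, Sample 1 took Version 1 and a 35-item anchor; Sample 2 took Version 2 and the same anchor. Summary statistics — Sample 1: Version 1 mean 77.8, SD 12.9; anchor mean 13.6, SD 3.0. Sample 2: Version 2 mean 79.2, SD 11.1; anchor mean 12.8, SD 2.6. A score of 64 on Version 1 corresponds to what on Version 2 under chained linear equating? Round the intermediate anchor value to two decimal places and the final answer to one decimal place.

Version 1 → anchor (Sample 1): v = (3.0/12.9)(64 − 77.8) + 13.6 = 10.39
anchor → Version 2 (Sample 2): y = (11.1/2.6)(10.39 − 12.8) + 79.2 = 68.9

68.9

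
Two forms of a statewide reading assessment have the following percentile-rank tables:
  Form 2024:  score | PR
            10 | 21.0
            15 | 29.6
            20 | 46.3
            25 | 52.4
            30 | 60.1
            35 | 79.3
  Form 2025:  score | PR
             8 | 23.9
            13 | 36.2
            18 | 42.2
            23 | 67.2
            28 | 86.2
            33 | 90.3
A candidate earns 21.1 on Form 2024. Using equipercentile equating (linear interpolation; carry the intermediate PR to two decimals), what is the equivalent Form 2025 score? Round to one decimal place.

19.1

PR of 21.1 on Form 2024: 46.3 + (21.1 − 20)/(25 − 20) × (52.4 − 46.3) = 47.64
On Form 2025, PR 47.64 falls between score 18 (PR 42.2) and 23 (PR 67.2).
Interpolate: 18 + (47.64 − 42.2)/(67.2 − 42.2) × (23 − 18) = 19.1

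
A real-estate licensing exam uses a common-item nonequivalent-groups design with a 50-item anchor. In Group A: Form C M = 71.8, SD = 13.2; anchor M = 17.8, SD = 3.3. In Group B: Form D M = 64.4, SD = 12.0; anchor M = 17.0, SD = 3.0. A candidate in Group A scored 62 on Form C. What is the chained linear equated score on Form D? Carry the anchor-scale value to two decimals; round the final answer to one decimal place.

Form C → anchor (Group A): v = (3.3/13.2)(62 − 71.8) + 17.8 = 15.35
anchor → Form D (Group B): y = (12.0/3.0)(15.35 − 17.0) + 64.4 = 57.8

57.8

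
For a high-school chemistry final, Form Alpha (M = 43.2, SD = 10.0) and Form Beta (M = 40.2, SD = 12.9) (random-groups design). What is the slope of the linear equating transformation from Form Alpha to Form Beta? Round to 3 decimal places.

1.290

A = SD_Y / SD_X = 12.9 / 10.0 = 1.290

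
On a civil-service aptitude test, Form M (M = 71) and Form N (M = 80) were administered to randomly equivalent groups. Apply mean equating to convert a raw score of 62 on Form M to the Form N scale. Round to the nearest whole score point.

71

Mean equating: y = x + (M_Y − M_X) = 62 + (80 − 71) = 71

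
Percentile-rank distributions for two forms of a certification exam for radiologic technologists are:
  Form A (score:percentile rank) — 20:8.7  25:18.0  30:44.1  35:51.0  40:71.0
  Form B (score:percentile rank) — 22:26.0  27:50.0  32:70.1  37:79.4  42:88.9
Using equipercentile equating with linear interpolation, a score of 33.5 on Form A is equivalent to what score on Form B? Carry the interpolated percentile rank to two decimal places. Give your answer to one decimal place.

PR of 33.5 on Form A: 44.1 + (33.5 − 30)/(35 − 30) × (51.0 − 44.1) = 48.93
On Form B, PR 48.93 falls between score 22 (PR 26.0) and 27 (PR 50.0).
Interpolate: 22 + (48.93 − 26.0)/(50.0 − 26.0) × (27 − 22) = 26.8

26.8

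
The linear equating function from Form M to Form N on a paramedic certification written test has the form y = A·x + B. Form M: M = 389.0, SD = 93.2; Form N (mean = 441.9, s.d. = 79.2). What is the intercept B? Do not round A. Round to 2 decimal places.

A = SD_Y / SD_X = 79.2 / 93.2 = 0.849785
B = M_Y − A·M_X = 441.9 − 0.849785 × 389.0 = 111.33

111.33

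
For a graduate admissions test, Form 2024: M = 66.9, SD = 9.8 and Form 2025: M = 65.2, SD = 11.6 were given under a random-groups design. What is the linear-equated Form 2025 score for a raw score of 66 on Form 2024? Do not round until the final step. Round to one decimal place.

Linear equating: y = (SD_Y/SD_X)(x − M_X) + M_Y
y = (11.6/9.8)(66 − 66.9) + 65.2
y = 1.183673 × -0.9 + 65.2 = -1.0653 + 65.2 = 64.1

64.1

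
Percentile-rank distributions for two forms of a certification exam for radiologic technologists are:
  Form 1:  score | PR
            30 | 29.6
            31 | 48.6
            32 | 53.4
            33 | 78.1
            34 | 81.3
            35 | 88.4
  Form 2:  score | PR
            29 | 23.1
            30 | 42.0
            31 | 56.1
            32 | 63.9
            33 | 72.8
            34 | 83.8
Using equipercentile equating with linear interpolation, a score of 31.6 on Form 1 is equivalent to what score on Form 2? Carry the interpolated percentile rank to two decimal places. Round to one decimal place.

PR of 31.6 on Form 1: 48.6 + (31.6 − 31)/(32 − 31) × (53.4 − 48.6) = 51.48
On Form 2, PR 51.48 falls between score 30 (PR 42.0) and 31 (PR 56.1).
Interpolate: 30 + (51.48 − 42.0)/(56.1 − 42.0) × (31 − 30) = 30.7

30.7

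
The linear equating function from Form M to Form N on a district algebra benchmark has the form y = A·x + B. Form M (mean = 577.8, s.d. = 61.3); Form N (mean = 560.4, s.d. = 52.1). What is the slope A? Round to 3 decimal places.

0.850

A = SD_Y / SD_X = 52.1 / 61.3 = 0.850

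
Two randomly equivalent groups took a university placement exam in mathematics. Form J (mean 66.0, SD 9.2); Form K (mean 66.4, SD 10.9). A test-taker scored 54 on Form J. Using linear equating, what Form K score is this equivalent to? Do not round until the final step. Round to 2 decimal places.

52.18

Linear equating: y = (SD_Y/SD_X)(x − M_X) + M_Y
y = (10.9/9.2)(54 − 66.0) + 66.4
y = 1.184783 × -12.0 + 66.4 = -14.2174 + 66.4 = 52.18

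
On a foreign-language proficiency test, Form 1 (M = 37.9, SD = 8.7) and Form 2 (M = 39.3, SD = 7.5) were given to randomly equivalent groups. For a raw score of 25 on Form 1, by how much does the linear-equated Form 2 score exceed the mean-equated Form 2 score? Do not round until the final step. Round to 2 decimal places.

Mean-equated: 25 + (39.3 − 37.9) = 26.40
Linear-equated: (7.5/8.7)(25 − 37.9) + 39.3 = 28.179
Difference = 28.179 − 26.40 = 1.78

1.78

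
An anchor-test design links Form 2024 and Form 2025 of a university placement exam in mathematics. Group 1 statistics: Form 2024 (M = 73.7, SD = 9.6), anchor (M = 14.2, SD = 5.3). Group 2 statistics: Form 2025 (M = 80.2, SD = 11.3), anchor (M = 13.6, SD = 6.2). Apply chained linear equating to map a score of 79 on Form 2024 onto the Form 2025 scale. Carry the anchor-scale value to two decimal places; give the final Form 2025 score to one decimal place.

Form 2024 → anchor (Group 1): v = (5.3/9.6)(79 − 73.7) + 14.2 = 17.13
anchor → Form 2025 (Group 2): y = (11.3/6.2)(17.13 − 13.6) + 80.2 = 86.6

86.6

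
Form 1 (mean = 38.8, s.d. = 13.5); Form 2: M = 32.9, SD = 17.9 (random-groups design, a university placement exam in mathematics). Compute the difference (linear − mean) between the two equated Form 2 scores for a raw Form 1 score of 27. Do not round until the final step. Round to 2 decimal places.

-3.85

Mean-equated: 27 + (32.9 − 38.8) = 21.10
Linear-equated: (17.9/13.5)(27 − 38.8) + 32.9 = 17.254
Difference = 17.254 − 21.10 = -3.85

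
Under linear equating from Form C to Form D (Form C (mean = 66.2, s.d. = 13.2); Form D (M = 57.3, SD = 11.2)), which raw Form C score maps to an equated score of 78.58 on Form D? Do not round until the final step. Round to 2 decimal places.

Invert y = (SD_Y/SD_X)(x − M_X) + M_Y:
x = (SD_X/SD_Y)(y − M_Y) + M_X = (13.2/11.2)(78.58 − 57.3) + 66.2
x = 1.178571 × 21.280 + 66.2 = 91.28

91.28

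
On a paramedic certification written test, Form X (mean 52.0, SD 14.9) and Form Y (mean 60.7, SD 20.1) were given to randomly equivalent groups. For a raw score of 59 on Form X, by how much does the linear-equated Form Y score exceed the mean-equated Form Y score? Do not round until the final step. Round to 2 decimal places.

2.44

Mean-equated: 59 + (60.7 − 52.0) = 67.70
Linear-equated: (20.1/14.9)(59 − 52.0) + 60.7 = 70.143
Difference = 70.143 − 67.70 = 2.44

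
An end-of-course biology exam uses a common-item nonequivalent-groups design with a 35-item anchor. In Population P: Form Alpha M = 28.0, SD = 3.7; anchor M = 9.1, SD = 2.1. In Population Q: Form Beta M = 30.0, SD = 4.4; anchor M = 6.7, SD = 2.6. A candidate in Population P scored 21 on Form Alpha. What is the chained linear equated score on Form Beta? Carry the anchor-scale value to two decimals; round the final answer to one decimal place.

Form Alpha → anchor (Population P): v = (2.1/3.7)(21 − 28.0) + 9.1 = 5.13
anchor → Form Beta (Population Q): y = (4.4/2.6)(5.13 − 6.7) + 30.0 = 27.3

27.3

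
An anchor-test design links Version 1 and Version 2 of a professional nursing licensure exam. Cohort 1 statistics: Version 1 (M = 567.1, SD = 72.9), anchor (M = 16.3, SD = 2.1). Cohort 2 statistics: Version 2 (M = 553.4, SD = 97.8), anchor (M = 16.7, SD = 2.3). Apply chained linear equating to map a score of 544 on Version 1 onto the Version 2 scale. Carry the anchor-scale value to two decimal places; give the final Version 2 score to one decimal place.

507.9

Version 1 → anchor (Cohort 1): v = (2.1/72.9)(544 − 567.1) + 16.3 = 15.63
anchor → Version 2 (Cohort 2): y = (97.8/2.3)(15.63 − 16.7) + 553.4 = 507.9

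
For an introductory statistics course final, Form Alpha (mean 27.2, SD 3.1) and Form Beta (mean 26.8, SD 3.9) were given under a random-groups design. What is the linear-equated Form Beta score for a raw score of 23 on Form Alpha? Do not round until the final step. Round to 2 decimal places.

Linear equating: y = (SD_Y/SD_X)(x − M_X) + M_Y
y = (3.9/3.1)(23 − 27.2) + 26.8
y = 1.258065 × -4.2 + 26.8 = -5.2839 + 26.8 = 21.52

21.52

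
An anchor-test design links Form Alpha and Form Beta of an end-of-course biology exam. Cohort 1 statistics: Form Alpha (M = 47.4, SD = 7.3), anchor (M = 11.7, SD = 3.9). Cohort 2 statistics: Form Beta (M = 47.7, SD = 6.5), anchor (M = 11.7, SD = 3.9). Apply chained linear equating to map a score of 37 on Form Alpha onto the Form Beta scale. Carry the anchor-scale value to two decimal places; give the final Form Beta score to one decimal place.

38.4

Form Alpha → anchor (Cohort 1): v = (3.9/7.3)(37 − 47.4) + 11.7 = 6.14
anchor → Form Beta (Cohort 2): y = (6.5/3.9)(6.14 − 11.7) + 47.7 = 38.4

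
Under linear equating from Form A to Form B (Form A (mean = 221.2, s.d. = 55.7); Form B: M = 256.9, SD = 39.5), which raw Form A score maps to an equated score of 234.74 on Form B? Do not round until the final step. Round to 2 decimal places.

189.95

Invert y = (SD_Y/SD_X)(x − M_X) + M_Y:
x = (SD_X/SD_Y)(y − M_Y) + M_X = (55.7/39.5)(234.74 − 256.9) + 221.2
x = 1.410127 × -22.160 + 221.2 = 189.95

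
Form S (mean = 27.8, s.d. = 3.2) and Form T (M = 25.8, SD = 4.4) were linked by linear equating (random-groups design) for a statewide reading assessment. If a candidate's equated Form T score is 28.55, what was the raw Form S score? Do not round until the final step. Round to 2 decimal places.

Invert y = (SD_Y/SD_X)(x − M_X) + M_Y:
x = (SD_X/SD_Y)(y − M_Y) + M_X = (3.2/4.4)(28.55 − 25.8) + 27.8
x = 0.727273 × 2.750 + 27.8 = 29.80

29.80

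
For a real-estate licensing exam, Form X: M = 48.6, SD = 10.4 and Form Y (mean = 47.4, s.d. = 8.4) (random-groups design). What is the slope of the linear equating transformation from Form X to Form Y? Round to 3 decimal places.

A = SD_Y / SD_X = 8.4 / 10.4 = 0.808

0.808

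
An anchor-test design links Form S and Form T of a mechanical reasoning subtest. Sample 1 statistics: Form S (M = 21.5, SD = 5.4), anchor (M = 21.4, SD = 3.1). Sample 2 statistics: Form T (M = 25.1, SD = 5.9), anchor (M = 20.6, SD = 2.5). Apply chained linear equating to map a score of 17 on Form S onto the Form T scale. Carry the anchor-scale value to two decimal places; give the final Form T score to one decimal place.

Form S → anchor (Sample 1): v = (3.1/5.4)(17 − 21.5) + 21.4 = 18.82
anchor → Form T (Sample 2): y = (5.9/2.5)(18.82 − 20.6) + 25.1 = 20.9

20.9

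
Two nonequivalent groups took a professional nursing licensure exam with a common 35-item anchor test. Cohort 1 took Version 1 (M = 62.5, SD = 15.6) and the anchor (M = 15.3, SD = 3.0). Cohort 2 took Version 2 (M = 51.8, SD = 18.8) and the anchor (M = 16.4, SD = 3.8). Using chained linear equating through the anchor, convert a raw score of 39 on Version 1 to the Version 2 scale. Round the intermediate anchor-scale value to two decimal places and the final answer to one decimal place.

Version 1 → anchor (Cohort 1): v = (3.0/15.6)(39 − 62.5) + 15.3 = 10.78
anchor → Version 2 (Cohort 2): y = (18.8/3.8)(10.78 − 16.4) + 51.8 = 24.0

24.0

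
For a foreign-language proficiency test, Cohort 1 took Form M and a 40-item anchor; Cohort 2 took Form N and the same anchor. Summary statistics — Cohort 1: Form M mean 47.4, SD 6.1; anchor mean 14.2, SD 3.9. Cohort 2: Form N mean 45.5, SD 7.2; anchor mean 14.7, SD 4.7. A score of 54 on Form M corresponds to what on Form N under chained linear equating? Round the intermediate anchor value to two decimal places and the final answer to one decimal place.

Form M → anchor (Cohort 1): v = (3.9/6.1)(54 − 47.4) + 14.2 = 18.42
anchor → Form N (Cohort 2): y = (7.2/4.7)(18.42 − 14.7) + 45.5 = 51.2

51.2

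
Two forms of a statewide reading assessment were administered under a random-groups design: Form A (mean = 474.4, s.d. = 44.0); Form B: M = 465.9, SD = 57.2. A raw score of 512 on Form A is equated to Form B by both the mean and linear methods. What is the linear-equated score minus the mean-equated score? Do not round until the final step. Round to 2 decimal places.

11.28

Mean-equated: 512 + (465.9 − 474.4) = 503.50
Linear-equated: (57.2/44.0)(512 − 474.4) + 465.9 = 514.780
Difference = 514.780 − 503.50 = 11.28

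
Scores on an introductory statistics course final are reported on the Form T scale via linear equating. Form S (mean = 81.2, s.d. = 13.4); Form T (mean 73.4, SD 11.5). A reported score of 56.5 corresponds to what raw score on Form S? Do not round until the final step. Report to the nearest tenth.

Invert y = (SD_Y/SD_X)(x − M_X) + M_Y:
x = (SD_X/SD_Y)(y − M_Y) + M_X = (13.4/11.5)(56.5 − 73.4) + 81.2
x = 1.165217 × -16.900 + 81.2 = 61.5

61.5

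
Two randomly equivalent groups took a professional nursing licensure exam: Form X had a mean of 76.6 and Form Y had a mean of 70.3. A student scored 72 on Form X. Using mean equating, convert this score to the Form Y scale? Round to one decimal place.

65.7

Mean equating: y = x + (M_Y − M_X) = 72 + (70.3 − 76.6) = 65.7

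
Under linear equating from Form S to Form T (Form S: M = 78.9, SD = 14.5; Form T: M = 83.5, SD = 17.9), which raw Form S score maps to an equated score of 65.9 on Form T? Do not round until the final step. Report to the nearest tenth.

64.6

Invert y = (SD_Y/SD_X)(x − M_X) + M_Y:
x = (SD_X/SD_Y)(y − M_Y) + M_X = (14.5/17.9)(65.9 − 83.5) + 78.9
x = 0.810056 × -17.600 + 78.9 = 64.6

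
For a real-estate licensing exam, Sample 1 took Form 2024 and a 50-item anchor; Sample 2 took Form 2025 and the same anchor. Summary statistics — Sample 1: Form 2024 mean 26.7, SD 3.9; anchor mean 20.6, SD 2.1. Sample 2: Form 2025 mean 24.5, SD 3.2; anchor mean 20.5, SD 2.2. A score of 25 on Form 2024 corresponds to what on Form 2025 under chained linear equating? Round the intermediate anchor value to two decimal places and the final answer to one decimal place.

23.3

Form 2024 → anchor (Sample 1): v = (2.1/3.9)(25 − 26.7) + 20.6 = 19.68
anchor → Form 2025 (Sample 2): y = (3.2/2.2)(19.68 − 20.5) + 24.5 = 23.3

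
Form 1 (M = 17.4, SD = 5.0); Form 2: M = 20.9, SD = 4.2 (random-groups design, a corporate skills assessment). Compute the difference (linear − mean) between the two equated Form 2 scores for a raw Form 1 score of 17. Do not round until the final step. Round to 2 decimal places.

0.06

Mean-equated: 17 + (20.9 − 17.4) = 20.50
Linear-equated: (4.2/5.0)(17 − 17.4) + 20.9 = 20.564
Difference = 20.564 − 20.50 = 0.06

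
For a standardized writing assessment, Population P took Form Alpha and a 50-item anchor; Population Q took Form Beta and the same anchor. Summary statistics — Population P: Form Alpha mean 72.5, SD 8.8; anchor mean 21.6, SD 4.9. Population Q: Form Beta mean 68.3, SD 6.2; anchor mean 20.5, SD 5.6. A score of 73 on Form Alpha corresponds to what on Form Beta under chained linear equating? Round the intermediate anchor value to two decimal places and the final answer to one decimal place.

Form Alpha → anchor (Population P): v = (4.9/8.8)(73 − 72.5) + 21.6 = 21.88
anchor → Form Beta (Population Q): y = (6.2/5.6)(21.88 − 20.5) + 68.3 = 69.8

69.8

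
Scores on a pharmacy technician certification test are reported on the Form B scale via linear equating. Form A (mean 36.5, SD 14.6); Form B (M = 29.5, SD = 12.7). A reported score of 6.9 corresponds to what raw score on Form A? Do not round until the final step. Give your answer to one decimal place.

Invert y = (SD_Y/SD_X)(x − M_X) + M_Y:
x = (SD_X/SD_Y)(y − M_Y) + M_X = (14.6/12.7)(6.9 − 29.5) + 36.5
x = 1.149606 × -22.600 + 36.5 = 10.5

10.5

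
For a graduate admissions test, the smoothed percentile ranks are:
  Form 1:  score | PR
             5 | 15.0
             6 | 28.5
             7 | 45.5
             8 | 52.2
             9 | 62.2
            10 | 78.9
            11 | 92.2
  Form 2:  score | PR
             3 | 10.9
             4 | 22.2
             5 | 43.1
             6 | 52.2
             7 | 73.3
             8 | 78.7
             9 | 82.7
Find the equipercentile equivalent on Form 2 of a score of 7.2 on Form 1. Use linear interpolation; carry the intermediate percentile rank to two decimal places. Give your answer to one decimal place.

5.4

PR of 7.2 on Form 1: 45.5 + (7.2 − 7)/(8 − 7) × (52.2 − 45.5) = 46.84
On Form 2, PR 46.84 falls between score 5 (PR 43.1) and 6 (PR 52.2).
Interpolate: 5 + (46.84 − 43.1)/(52.2 − 43.1) × (6 − 5) = 5.4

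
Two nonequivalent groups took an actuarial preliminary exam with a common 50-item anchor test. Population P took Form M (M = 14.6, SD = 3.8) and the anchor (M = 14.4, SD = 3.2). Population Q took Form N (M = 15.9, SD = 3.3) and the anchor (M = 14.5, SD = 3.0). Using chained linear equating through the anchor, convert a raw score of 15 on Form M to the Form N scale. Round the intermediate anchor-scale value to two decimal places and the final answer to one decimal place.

Form M → anchor (Population P): v = (3.2/3.8)(15 − 14.6) + 14.4 = 14.74
anchor → Form N (Population Q): y = (3.3/3.0)(14.74 − 14.5) + 15.9 = 16.2

16.2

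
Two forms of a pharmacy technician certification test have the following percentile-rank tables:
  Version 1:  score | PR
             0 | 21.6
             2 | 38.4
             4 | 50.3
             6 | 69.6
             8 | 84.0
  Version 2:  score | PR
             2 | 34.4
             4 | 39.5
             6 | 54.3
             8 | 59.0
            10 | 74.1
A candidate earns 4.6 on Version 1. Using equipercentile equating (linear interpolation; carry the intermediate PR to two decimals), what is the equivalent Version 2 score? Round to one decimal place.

PR of 4.6 on Version 1: 50.3 + (4.6 − 4)/(6 − 4) × (69.6 − 50.3) = 56.09
On Version 2, PR 56.09 falls between score 6 (PR 54.3) and 8 (PR 59.0).
Interpolate: 6 + (56.09 − 54.3)/(59.0 − 54.3) × (8 − 6) = 6.8

6.8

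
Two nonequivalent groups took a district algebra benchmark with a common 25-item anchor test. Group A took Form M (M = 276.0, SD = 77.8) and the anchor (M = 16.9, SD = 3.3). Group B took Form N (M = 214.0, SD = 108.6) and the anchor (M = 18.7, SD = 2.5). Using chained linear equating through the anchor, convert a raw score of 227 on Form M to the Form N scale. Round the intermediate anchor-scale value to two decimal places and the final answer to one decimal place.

Form M → anchor (Group A): v = (3.3/77.8)(227 − 276.0) + 16.9 = 14.82
anchor → Form N (Group B): y = (108.6/2.5)(14.82 − 18.7) + 214.0 = 45.5

45.5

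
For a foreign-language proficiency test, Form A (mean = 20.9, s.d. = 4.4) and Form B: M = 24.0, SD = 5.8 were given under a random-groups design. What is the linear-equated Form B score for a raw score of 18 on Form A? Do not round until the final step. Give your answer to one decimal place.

Linear equating: y = (SD_Y/SD_X)(x − M_X) + M_Y
y = (5.8/4.4)(18 − 20.9) + 24.0
y = 1.318182 × -2.9 + 24.0 = -3.8227 + 24.0 = 20.2

20.2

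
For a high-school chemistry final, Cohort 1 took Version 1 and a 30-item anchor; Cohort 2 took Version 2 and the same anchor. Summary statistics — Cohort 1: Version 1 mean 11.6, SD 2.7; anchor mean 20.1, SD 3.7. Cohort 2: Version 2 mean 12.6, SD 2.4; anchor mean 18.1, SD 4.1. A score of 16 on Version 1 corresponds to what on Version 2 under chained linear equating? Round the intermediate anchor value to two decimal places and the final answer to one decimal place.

17.3

Version 1 → anchor (Cohort 1): v = (3.7/2.7)(16 − 11.6) + 20.1 = 26.13
anchor → Version 2 (Cohort 2): y = (2.4/4.1)(26.13 − 18.1) + 12.6 = 17.3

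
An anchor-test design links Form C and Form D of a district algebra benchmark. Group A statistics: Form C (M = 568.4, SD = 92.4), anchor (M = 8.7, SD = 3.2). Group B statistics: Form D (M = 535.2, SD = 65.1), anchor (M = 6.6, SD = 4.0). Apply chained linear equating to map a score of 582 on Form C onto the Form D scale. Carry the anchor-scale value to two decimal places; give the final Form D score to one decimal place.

577.0

Form C → anchor (Group A): v = (3.2/92.4)(582 − 568.4) + 8.7 = 9.17
anchor → Form D (Group B): y = (65.1/4.0)(9.17 − 6.6) + 535.2 = 577.0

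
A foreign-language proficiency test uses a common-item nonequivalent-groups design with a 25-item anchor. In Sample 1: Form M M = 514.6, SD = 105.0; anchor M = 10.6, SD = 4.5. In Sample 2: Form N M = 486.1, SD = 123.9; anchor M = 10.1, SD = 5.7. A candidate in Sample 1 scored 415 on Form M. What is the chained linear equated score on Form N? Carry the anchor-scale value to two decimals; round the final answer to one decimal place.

404.2

Form M → anchor (Sample 1): v = (4.5/105.0)(415 − 514.6) + 10.6 = 6.33
anchor → Form N (Sample 2): y = (123.9/5.7)(6.33 − 10.1) + 486.1 = 404.2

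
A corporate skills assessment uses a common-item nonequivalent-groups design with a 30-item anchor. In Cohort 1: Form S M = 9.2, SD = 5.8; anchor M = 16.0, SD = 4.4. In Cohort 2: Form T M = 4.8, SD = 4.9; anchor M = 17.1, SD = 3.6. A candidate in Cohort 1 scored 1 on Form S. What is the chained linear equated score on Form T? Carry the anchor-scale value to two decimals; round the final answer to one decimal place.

-5.2

Form S → anchor (Cohort 1): v = (4.4/5.8)(1 − 9.2) + 16.0 = 9.78
anchor → Form T (Cohort 2): y = (4.9/3.6)(9.78 − 17.1) + 4.8 = -5.2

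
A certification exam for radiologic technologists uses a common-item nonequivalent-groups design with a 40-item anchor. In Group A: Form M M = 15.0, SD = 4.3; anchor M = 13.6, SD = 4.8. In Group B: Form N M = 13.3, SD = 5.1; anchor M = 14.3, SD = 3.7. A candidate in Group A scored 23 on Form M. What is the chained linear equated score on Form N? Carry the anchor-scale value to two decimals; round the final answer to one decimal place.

Form M → anchor (Group A): v = (4.8/4.3)(23 − 15.0) + 13.6 = 22.53
anchor → Form N (Group B): y = (5.1/3.7)(22.53 − 14.3) + 13.3 = 24.6

24.6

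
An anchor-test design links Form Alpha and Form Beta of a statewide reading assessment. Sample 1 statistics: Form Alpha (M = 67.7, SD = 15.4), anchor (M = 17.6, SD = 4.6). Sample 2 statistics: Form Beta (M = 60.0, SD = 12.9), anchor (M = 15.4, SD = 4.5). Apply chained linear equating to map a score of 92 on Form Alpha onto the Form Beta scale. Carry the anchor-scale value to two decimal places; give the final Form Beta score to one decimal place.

87.1

Form Alpha → anchor (Sample 1): v = (4.6/15.4)(92 − 67.7) + 17.6 = 24.86
anchor → Form Beta (Sample 2): y = (12.9/4.5)(24.86 − 15.4) + 60.0 = 87.1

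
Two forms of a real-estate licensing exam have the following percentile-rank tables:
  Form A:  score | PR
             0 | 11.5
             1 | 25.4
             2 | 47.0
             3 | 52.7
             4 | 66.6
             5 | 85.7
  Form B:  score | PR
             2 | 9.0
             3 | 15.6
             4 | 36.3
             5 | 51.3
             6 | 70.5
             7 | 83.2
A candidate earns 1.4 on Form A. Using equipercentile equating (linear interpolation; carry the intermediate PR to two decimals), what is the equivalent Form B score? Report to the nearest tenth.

3.9

PR of 1.4 on Form A: 25.4 + (1.4 − 1)/(2 − 1) × (47.0 − 25.4) = 34.04
On Form B, PR 34.04 falls between score 3 (PR 15.6) and 4 (PR 36.3).
Interpolate: 3 + (34.04 − 15.6)/(36.3 − 15.6) × (4 − 3) = 3.9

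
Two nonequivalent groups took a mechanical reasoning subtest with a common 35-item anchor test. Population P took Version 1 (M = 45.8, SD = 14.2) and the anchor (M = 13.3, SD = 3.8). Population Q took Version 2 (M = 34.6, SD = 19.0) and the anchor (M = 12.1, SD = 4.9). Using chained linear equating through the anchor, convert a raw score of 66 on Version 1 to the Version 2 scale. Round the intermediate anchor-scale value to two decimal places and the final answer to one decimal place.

60.2

Version 1 → anchor (Population P): v = (3.8/14.2)(66 − 45.8) + 13.3 = 18.71
anchor → Version 2 (Population Q): y = (19.0/4.9)(18.71 − 12.1) + 34.6 = 60.2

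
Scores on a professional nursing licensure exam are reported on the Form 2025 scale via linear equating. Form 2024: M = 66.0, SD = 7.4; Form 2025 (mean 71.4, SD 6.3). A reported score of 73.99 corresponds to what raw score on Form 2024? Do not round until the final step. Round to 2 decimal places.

69.04

Invert y = (SD_Y/SD_X)(x − M_X) + M_Y:
x = (SD_X/SD_Y)(y − M_Y) + M_X = (7.4/6.3)(73.99 − 71.4) + 66.0
x = 1.174603 × 2.590 + 66.0 = 69.04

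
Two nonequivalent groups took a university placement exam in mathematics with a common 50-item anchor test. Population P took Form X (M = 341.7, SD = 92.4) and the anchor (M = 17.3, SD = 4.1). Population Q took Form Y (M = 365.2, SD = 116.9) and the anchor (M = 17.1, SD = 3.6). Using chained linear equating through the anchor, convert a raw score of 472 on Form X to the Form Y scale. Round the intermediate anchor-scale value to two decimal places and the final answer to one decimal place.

559.4

Form X → anchor (Population P): v = (4.1/92.4)(472 − 341.7) + 17.3 = 23.08
anchor → Form Y (Population Q): y = (116.9/3.6)(23.08 − 17.1) + 365.2 = 559.4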